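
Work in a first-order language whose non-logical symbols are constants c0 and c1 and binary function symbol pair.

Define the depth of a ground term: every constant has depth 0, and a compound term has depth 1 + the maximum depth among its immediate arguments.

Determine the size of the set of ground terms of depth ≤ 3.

Let N_k = |{terms of depth ≤ k}|. Then N_0 = 2 and N_k = 2 + N_{k-1}^2 for k ≥ 1 (one summand per function symbol, arity giving the exponent).
N_0 = 2
N_1 = 2 + 2^2 = 6
N_2 = 2 + 6^2 = 38
N_3 = 2 + 38^2 = 1446

1446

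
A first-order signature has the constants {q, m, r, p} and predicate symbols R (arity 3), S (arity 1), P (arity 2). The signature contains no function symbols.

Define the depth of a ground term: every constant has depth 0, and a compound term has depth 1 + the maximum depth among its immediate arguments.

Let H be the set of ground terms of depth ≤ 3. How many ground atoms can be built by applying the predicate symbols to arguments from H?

84

First count ground terms of depth ≤ 3.
With no function symbols every ground term is a constant, so there are exactly 4 ground terms at every depth bound.
N_0 = 4
N_1 = 4
N_2 = 4
N_3 = 4
Explicitly: q, m, r, p.
So |H| = 4.
Each predicate of arity r yields |H|^r ground atoms (one per choice of an r-tuple from H):
  R: 4^3 = 64;  S: 4;  P: 4^2 = 16
Total ground atoms: 64 + 4 + 16 = 84.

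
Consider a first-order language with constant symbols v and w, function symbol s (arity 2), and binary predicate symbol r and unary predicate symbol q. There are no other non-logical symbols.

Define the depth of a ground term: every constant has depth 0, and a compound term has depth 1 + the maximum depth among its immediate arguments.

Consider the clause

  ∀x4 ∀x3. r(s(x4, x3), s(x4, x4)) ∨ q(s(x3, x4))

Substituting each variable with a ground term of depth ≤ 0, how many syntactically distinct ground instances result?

4

Ground terms of depth ≤ 0:
  If N_k denotes the number of depth-≤k ground terms, the 2 constants give N_0 = 2, and each function symbol of arity r contributes N_{k-1}^r new terms at level k: N_k = 2 + N_{k-1}^2.
  N_0 = 2
  Explicitly: v, w.
So there are 2 ground terms available for substitution.
The body mentions every one of the 2 quantified variables; since ground terms form a free algebra, no two substitutions collapse to the same formula.
Number of ground instances = 2^2 = 4.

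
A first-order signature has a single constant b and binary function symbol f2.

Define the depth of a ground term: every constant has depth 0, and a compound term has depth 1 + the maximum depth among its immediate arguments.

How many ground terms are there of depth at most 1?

Let N_k = |{terms of depth ≤ k}|. Then N_0 = 1 and N_k = 1 + N_{k-1}^2 for k ≥ 1 (one summand per function symbol, arity giving the exponent).
N_0 = 1
N_1 = 1 + 1^2 = 2

2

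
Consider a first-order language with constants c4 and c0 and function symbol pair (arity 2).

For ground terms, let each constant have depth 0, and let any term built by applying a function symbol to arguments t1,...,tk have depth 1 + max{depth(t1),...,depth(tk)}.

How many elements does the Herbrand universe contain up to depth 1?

Write N_k for the number of ground terms of depth ≤ k. A term of depth ≤ k is either a constant or a function symbol applied to arguments of depth ≤ k−1, so N_k = 2 + N_{k-1}^2.
N_0 = 2
N_1 = 2 + 2^2 = 6

6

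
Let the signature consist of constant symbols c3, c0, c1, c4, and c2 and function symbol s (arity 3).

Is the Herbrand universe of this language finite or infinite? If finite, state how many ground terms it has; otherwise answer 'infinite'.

The signature has at least one function symbol (s, arity 3) and at least one constant (c3).
Iterating s gives infinitely many distinct ground terms: c3, s(c3, c3, c3), s(s(c3, c3, c3), s(c3, c3, c3), s(c3, c3, c3)), ...
So the Herbrand universe is infinite.

infinite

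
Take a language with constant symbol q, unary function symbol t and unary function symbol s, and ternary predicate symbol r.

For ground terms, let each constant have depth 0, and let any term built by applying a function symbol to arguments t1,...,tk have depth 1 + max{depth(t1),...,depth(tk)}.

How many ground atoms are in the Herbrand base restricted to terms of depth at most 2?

First count ground terms of depth ≤ 2.
Write N_k for the number of ground terms of depth ≤ k. A term of depth ≤ k is either a constant or a function symbol applied to arguments of depth ≤ k−1, so N_k = 1 + N_{k-1} + N_{k-1}.
N_0 = 1
N_1 = 1 + 1 + 1 = 3
N_2 = 1 + 3 + 3 = 7
So |H| = 7.
For each predicate symbol, the number of ground atoms is |H| raised to its arity; summing:
  r: 7^3 = 343
Total ground atoms: 343.

343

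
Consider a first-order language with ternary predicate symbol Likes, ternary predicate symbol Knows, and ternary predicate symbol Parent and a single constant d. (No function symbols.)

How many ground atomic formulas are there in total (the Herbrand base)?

With no function symbols, the Herbrand universe is just the 1 constant.
Ground atoms per predicate: Likes: 1^3 = 1, Knows: 1^3 = 1, Parent: 1^3 = 1.
Herbrand base size = 1 + 1 + 1 = 3.

3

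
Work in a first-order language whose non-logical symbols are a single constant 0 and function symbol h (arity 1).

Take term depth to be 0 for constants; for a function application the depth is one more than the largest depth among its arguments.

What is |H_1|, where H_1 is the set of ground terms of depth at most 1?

Count level by level. With function symbols h/1, the terms of depth ≤ k are the 1 constant together with each function applied to depth-≤(k−1) tuples, so N_k = 1 + N_{k-1}.
N_0 = 1
N_1 = 1 + 1 = 2
Explicitly: 0, h(0).

2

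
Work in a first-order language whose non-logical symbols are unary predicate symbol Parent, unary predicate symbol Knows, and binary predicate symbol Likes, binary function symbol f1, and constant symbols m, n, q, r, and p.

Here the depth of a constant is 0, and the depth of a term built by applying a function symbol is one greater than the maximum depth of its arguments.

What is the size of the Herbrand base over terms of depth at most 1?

First count ground terms of depth ≤ 1.
If N_k denotes the number of depth-≤k ground terms, the 5 constants give N_0 = 5, and each function symbol of arity r contributes N_{k-1}^r new terms at level k: N_k = 5 + N_{k-1}^2.
N_0 = 5
N_1 = 5 + 5^2 = 30
So |H| = 30.
Each predicate of arity r yields |H|^r ground atoms (one per choice of an r-tuple from H):
  Parent: 30;  Knows: 30;  Likes: 30^2 = 900
Total ground atoms: 30 + 30 + 900 = 960.

960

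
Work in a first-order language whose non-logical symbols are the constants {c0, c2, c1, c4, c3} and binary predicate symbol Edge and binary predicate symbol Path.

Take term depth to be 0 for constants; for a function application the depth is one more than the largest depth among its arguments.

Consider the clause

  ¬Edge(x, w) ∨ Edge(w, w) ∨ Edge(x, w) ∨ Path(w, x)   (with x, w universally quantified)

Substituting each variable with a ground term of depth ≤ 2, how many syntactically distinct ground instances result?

Ground terms of depth ≤ 2:
  With no function symbols every ground term is a constant, so there are exactly 5 ground terms at every depth bound.
  N_0 = 5
  N_1 = 5
  N_2 = 5
So there are 5 ground terms available for substitution.
The body mentions every one of the 2 quantified variables; since ground terms form a free algebra, no two substitutions collapse to the same formula.
Number of ground instances = 5^2 = 25.

25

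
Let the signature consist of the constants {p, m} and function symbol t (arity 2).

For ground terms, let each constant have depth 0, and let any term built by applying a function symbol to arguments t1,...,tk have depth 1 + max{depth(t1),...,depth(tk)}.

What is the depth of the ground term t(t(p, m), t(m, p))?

2

depth(t(p, m)) = 1 + max(0, 0) = 1
depth(t(m, p)) = 1 + max(0, 0) = 1
depth(t(t(p, m), t(m, p))) = 1 + max(1, 1) = 2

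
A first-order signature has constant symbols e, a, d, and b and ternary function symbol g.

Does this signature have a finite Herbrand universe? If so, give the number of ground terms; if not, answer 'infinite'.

infinite

The signature has at least one function symbol (g, arity 3) and at least one constant (e).
Iterating g gives infinitely many distinct ground terms: e, g(e, e, e), g(g(e, e, e), g(e, e, e), g(e, e, e)), ...
So the Herbrand universe is infinite.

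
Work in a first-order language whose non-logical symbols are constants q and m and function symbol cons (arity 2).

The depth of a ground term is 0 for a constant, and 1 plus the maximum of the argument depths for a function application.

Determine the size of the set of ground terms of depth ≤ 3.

If N_k denotes the number of depth-≤k ground terms, the 2 constants give N_0 = 2, and each function symbol of arity r contributes N_{k-1}^r new terms at level k: N_k = 2 + N_{k-1}^2.
N_0 = 2
N_1 = 2 + 2^2 = 6
N_2 = 2 + 6^2 = 38
N_3 = 2 + 38^2 = 1446

1446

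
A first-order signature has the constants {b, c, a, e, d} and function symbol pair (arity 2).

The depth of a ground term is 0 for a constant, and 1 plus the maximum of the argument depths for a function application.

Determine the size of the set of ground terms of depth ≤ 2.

Write N_k for the number of ground terms of depth ≤ k. A term of depth ≤ k is either a constant or a function symbol applied to arguments of depth ≤ k−1, so N_k = 5 + N_{k-1}^2.
N_0 = 5
N_1 = 5 + 5^2 = 30
N_2 = 5 + 30^2 = 905

905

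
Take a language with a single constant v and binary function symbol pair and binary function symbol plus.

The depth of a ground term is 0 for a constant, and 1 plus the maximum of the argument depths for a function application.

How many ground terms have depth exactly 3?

704

If N_k denotes the number of depth-≤k ground terms, the 1 constant gives N_0 = 1, and each function symbol of arity r contributes N_{k-1}^r new terms at level k: N_k = 1 + N_{k-1}^2 + N_{k-1}^2.
N_0 = 1
N_1 = 1 + 1^2 + 1^2 = 3
N_2 = 1 + 3^2 + 3^2 = 19
N_3 = 1 + 19^2 + 19^2 = 723
Terms of depth exactly 3: N_3 − N_2 = 723 − 19 = 704.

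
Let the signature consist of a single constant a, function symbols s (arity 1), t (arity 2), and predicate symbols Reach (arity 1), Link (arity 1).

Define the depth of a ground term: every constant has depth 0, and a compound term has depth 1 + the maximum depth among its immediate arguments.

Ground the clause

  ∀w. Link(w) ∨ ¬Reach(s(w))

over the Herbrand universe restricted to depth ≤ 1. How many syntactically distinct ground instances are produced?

Ground terms of depth ≤ 1:
  Write N_k for the number of ground terms of depth ≤ k. A term of depth ≤ k is either a constant or a function symbol applied to arguments of depth ≤ k−1, so N_k = 1 + N_{k-1} + N_{k-1}^2.
  N_0 = 1
  N_1 = 1 + 1 + 1^2 = 3
So there are 3 ground terms available for substitution.
The clause has 1 distinct variable (w), which appears in the body. In the free term algebra distinct substitutions yield syntactically distinct ground instances.
Number of ground instances = 3.

3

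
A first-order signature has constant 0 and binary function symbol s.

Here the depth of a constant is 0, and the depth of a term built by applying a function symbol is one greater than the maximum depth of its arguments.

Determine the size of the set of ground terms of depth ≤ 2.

Write N_k for the number of ground terms of depth ≤ k. A term of depth ≤ k is either a constant or a function symbol applied to arguments of depth ≤ k−1, so N_k = 1 + N_{k-1}^2.
N_0 = 1
N_1 = 1 + 1^2 = 2
N_2 = 1 + 2^2 = 5

5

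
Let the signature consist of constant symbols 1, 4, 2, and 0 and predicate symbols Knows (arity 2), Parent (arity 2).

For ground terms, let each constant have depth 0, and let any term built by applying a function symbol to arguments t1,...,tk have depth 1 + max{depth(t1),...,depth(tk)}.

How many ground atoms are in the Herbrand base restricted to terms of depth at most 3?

First count ground terms of depth ≤ 3.
With no function symbols every ground term is a constant, so there are exactly 4 ground terms at every depth bound.
N_0 = 4
N_1 = 4
N_2 = 4
N_3 = 4
So |H| = 4.
Each predicate of arity r yields |H|^r ground atoms (one per choice of an r-tuple from H):
  Knows: 4^2 = 16;  Parent: 4^2 = 16
Total ground atoms: 16 + 16 = 32.

32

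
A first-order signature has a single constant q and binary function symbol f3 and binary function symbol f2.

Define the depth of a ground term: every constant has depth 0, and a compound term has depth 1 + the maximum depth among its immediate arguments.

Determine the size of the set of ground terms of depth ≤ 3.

Let N_k = |{terms of depth ≤ k}|. Then N_0 = 1 and N_k = 1 + N_{k-1}^2 + N_{k-1}^2 for k ≥ 1 (one summand per function symbol, arity giving the exponent).
N_0 = 1
N_1 = 1 + 1^2 + 1^2 = 3
N_2 = 1 + 3^2 + 3^2 = 19
N_3 = 1 + 19^2 + 19^2 = 723

723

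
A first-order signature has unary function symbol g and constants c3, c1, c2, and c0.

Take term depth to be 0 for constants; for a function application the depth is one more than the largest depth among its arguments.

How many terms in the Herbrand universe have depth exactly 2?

4

Let N_k count ground terms of depth at most k. Each non-constant term of depth ≤ k is some function symbol applied to depth-≤(k−1) arguments, giving N_k = 4 + N_{k-1}.
N_0 = 4
N_1 = 4 + 4 = 8
N_2 = 4 + 8 = 12
Terms of depth exactly 2: N_2 − N_1 = 12 − 8 = 4.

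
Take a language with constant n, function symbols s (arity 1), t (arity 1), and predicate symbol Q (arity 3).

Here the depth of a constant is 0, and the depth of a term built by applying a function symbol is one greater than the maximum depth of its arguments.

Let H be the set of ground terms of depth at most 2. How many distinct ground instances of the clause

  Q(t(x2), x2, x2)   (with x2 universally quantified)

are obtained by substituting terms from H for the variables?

7

Ground terms of depth ≤ 2:
  Let N_k = |{terms of depth ≤ k}|. Then N_0 = 1 and N_k = 1 + N_{k-1} + N_{k-1} for k ≥ 1 (one summand per function symbol, arity giving the exponent).
  N_0 = 1
  N_1 = 1 + 1 + 1 = 3
  N_2 = 1 + 3 + 3 = 7
  Explicitly: n, s(n), s(s(n)), s(t(n)), t(n), t(s(n)), t(t(n)).
So there are 7 ground terms available for substitution.
The clause has 1 distinct variable (x2), which appears in the body. In the free term algebra distinct substitutions yield syntactically distinct ground instances.
Number of ground instances = 7.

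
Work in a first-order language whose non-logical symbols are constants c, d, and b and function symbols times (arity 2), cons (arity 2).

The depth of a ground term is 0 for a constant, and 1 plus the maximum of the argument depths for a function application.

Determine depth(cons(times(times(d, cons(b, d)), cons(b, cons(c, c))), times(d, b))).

4

depth(cons(b, d)) = 1 + max(0, 0) = 1
depth(times(d, cons(b, d))) = 1 + max(0, 1) = 2
depth(cons(c, c)) = 1 + max(0, 0) = 1
depth(cons(b, cons(c, c))) = 1 + max(0, 1) = 2
depth(times(times(d, cons(b, d)), cons(b, cons(c, c)))) = 1 + max(2, 2) = 3
depth(times(d, b)) = 1 + max(0, 0) = 1
depth(cons(times(times(d, cons(b, d)), cons(b, cons(c, c))), times(d, b))) = 1 + max(3, 1) = 4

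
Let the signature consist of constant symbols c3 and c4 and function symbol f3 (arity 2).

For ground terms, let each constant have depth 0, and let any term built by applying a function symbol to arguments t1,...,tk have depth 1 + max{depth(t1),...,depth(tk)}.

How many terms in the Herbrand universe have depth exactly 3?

If N_k denotes the number of depth-≤k ground terms, the 2 constants give N_0 = 2, and each function symbol of arity r contributes N_{k-1}^r new terms at level k: N_k = 2 + N_{k-1}^2.
N_0 = 2
N_1 = 2 + 2^2 = 6
N_2 = 2 + 6^2 = 38
N_3 = 2 + 38^2 = 1446
Terms of depth exactly 3: N_3 − N_2 = 1446 − 38 = 1408.

1408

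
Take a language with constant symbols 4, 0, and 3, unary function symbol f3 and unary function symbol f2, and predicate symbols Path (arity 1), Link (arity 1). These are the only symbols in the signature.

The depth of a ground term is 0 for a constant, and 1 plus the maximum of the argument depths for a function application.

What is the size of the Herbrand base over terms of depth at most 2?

42

First count ground terms of depth ≤ 2.
Let N_k count ground terms of depth at most k. Each non-constant term of depth ≤ k is some function symbol applied to depth-≤(k−1) arguments, giving N_k = 3 + N_{k-1} + N_{k-1}.
N_0 = 3
N_1 = 3 + 3 + 3 = 9
N_2 = 3 + 9 + 9 = 21
So |H| = 21.
Each predicate of arity r yields |H|^r ground atoms (one per choice of an r-tuple from H):
  Path: 21;  Link: 21
Total ground atoms: 21 + 21 = 42.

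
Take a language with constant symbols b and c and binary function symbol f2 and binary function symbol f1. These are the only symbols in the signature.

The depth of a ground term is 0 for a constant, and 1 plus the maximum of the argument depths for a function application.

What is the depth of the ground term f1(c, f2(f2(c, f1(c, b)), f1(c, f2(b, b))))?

4

depth(f1(c, b)) = 1 + max(0, 0) = 1
depth(f2(c, f1(c, b))) = 1 + max(0, 1) = 2
depth(f2(b, b)) = 1 + max(0, 0) = 1
depth(f1(c, f2(b, b))) = 1 + max(0, 1) = 2
depth(f2(f2(c, f1(c, b)), f1(c, f2(b, b)))) = 1 + max(2, 2) = 3
depth(f1(c, f2(f2(c, f1(c, b)), f1(c, f2(b, b))))) = 1 + max(0, 3) = 4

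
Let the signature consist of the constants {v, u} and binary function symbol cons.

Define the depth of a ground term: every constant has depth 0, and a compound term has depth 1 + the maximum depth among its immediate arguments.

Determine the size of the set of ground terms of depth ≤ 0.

Let N_k = |{terms of depth ≤ k}|. Then N_0 = 2 and N_k = 2 + N_{k-1}^2 for k ≥ 1 (one summand per function symbol, arity giving the exponent).
N_0 = 2
Explicitly: v, u.

2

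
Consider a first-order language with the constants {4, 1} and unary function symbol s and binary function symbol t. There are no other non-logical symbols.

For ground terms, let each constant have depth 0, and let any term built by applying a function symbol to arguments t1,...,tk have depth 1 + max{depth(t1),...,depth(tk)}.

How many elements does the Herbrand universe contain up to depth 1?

Let N_k = |{terms of depth ≤ k}|. Then N_0 = 2 and N_k = 2 + N_{k-1} + N_{k-1}^2 for k ≥ 1 (one summand per function symbol, arity giving the exponent).
N_0 = 2
N_1 = 2 + 2 + 2^2 = 8
Explicitly: 4, 1, s(4), s(1), t(4, 4), t(4, 1), t(1, 4), t(1, 1).

8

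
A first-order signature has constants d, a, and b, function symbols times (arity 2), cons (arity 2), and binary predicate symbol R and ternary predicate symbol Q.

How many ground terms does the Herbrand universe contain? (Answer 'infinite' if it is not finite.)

infinite

The signature has at least one function symbol (times, arity 2) and at least one constant (d).
Iterating times gives infinitely many distinct ground terms: d, times(d, d), times(times(d, d), times(d, d)), ...
So the Herbrand universe is infinite.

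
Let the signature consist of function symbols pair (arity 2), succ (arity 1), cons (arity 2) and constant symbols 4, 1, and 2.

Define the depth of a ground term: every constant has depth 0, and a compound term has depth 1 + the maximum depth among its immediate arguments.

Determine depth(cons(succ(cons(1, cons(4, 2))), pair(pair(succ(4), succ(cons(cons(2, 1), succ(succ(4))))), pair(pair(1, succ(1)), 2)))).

depth(cons(4, 2)) = 1 + max(0, 0) = 1
depth(cons(1, cons(4, 2))) = 1 + max(0, 1) = 2
depth(succ(cons(1, cons(4, 2)))) = 1 + depth(cons(1, cons(4, 2))) = 1 + 2 = 3
depth(succ(4)) = 1 + depth(4) = 1 + 0 = 1
depth(cons(2, 1)) = 1 + max(0, 0) = 1
depth(succ(succ(4))) = 1 + depth(succ(4)) = 1 + 1 = 2
depth(cons(cons(2, 1), succ(succ(4)))) = 1 + max(1, 2) = 3
depth(succ(cons(cons(2, 1), succ(succ(4))))) = 1 + depth(cons(cons(2, 1), succ(succ(4)))) = 1 + 3 = 4
depth(pair(succ(4), succ(cons(cons(2, 1), succ(succ(4)))))) = 1 + max(1, 4) = 5
depth(succ(1)) = 1 + depth(1) = 1 + 0 = 1
depth(pair(1, succ(1))) = 1 + max(0, 1) = 2
depth(pair(pair(1, succ(1)), 2)) = 1 + max(2, 0) = 3
depth(pair(pair(succ(4), succ(cons(cons(2, 1), succ(succ(4))))), pair(pair(1, succ(1)), 2))) = 1 + max(5, 3) = 6
depth(cons(succ(cons(1, cons(4, 2))), pair(pair(succ(4), succ(cons(cons(2, 1), succ(succ(4))))), pair(pair(1, succ(1)), 2)))) = 1 + max(3, 6) = 7

7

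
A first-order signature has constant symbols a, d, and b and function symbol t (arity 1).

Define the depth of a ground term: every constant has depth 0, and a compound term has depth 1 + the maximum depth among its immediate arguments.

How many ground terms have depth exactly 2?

Let N_k count ground terms of depth at most k. Each non-constant term of depth ≤ k is some function symbol applied to depth-≤(k−1) arguments, giving N_k = 3 + N_{k-1}.
N_0 = 3
N_1 = 3 + 3 = 6
N_2 = 3 + 6 = 9
Terms of depth exactly 2: N_2 − N_1 = 9 − 6 = 3.

3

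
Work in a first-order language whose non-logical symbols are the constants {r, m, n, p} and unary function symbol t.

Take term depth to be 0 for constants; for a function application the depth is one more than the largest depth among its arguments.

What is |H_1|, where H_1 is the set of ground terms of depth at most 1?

Let N_k = |{terms of depth ≤ k}|. Then N_0 = 4 and N_k = 4 + N_{k-1} for k ≥ 1 (one summand per function symbol, arity giving the exponent).
N_0 = 4
N_1 = 4 + 4 = 8

8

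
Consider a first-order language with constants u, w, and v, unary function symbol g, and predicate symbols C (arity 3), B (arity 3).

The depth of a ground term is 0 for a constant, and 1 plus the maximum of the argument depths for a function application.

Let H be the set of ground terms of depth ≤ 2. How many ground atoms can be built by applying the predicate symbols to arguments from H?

First count ground terms of depth ≤ 2.
Let N_k = |{terms of depth ≤ k}|. Then N_0 = 3 and N_k = 3 + N_{k-1} for k ≥ 1 (one summand per function symbol, arity giving the exponent).
N_0 = 3
N_1 = 3 + 3 = 6
N_2 = 3 + 6 = 9
Explicitly: u, w, v, g(u), g(w), g(v), g(g(u)), g(g(w)), g(g(v)).
So |H| = 9.
A ground atom is a predicate applied to a tuple of terms from H, so the count is the sum over predicates of |H|^arity:
  C: 9^3 = 729;  B: 9^3 = 729
Total ground atoms: 729 + 729 = 1458.

1458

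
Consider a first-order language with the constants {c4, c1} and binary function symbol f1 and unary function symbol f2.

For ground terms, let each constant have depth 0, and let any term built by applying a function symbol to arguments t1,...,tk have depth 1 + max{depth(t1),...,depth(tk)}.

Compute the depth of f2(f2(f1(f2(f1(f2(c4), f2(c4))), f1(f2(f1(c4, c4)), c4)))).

depth(f2(c4)) = 1 + depth(c4) = 1 + 0 = 1
depth(f1(f2(c4), f2(c4))) = 1 + max(1, 1) = 2
depth(f2(f1(f2(c4), f2(c4)))) = 1 + depth(f1(f2(c4), f2(c4))) = 1 + 2 = 3
depth(f1(c4, c4)) = 1 + max(0, 0) = 1
depth(f2(f1(c4, c4))) = 1 + depth(f1(c4, c4)) = 1 + 1 = 2
depth(f1(f2(f1(c4, c4)), c4)) = 1 + max(2, 0) = 3
depth(f1(f2(f1(f2(c4), f2(c4))), f1(f2(f1(c4, c4)), c4))) = 1 + max(3, 3) = 4
depth(f2(f1(f2(f1(f2(c4), f2(c4))), f1(f2(f1(c4, c4)), c4)))) = 1 + depth(f1(f2(f1(f2(c4), f2(c4))), f1(f2(f1(c4, c4)), c4))) = 1 + 4 = 5
depth(f2(f2(f1(f2(f1(f2(c4), f2(c4))), f1(f2(f1(c4, c4)), c4))))) = 1 + depth(f2(f1(f2(f1(f2(c4), f2(c4))), f1(f2(f1(c4, c4)), c4)))) = 1 + 5 = 6

6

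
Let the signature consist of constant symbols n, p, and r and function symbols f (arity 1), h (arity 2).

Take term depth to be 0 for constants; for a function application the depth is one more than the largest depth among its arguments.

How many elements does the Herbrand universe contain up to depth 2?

Write N_k for the number of ground terms of depth ≤ k. A term of depth ≤ k is either a constant or a function symbol applied to arguments of depth ≤ k−1, so N_k = 3 + N_{k-1} + N_{k-1}^2.
N_0 = 3
N_1 = 3 + 3 + 3^2 = 15
N_2 = 3 + 15 + 15^2 = 243

243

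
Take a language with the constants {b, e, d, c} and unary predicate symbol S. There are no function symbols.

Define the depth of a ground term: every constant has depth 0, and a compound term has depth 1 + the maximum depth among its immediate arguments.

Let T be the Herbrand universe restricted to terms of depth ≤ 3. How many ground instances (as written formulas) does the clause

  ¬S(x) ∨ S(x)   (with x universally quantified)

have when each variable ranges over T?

Ground terms of depth ≤ 3:
  With no function symbols every ground term is a constant, so there are exactly 4 ground terms at every depth bound.
  N_0 = 4
  N_1 = 4
  N_2 = 4
  N_3 = 4
So there are 4 ground terms available for substitution.
The body mentions the single quantified variable x; since ground terms form a free algebra, no two substitutions collapse to the same formula.
Number of ground instances = 4.

4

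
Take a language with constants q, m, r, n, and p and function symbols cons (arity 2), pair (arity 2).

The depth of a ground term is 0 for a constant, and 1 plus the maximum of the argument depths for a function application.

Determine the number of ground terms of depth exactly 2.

Let N_k count ground terms of depth at most k. Each non-constant term of depth ≤ k is some function symbol applied to depth-≤(k−1) arguments, giving N_k = 5 + N_{k-1}^2 + N_{k-1}^2.
N_0 = 5
N_1 = 5 + 5^2 + 5^2 = 55
N_2 = 5 + 55^2 + 55^2 = 6055
Terms of depth exactly 2: N_2 − N_1 = 6055 − 55 = 6000.

6000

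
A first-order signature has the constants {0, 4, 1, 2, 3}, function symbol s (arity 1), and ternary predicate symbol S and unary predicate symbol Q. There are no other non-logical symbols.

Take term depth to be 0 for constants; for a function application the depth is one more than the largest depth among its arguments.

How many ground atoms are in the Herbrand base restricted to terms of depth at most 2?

First count ground terms of depth ≤ 2.
Let N_k count ground terms of depth at most k. Each non-constant term of depth ≤ k is some function symbol applied to depth-≤(k−1) arguments, giving N_k = 5 + N_{k-1}.
N_0 = 5
N_1 = 5 + 5 = 10
N_2 = 5 + 10 = 15
So |H| = 15.
Ground atoms are formed by filling each argument slot of a predicate with a term from H, so an r-ary predicate gives |H|^r atoms:
  S: 15^3 = 3375;  Q: 15
Total ground atoms: 3375 + 15 = 3390.

3390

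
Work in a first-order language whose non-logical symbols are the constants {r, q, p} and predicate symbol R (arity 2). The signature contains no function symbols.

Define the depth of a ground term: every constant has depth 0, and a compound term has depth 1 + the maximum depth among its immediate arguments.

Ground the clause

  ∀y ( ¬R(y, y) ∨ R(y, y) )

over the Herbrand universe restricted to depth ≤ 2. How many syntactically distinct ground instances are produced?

3

Ground terms of depth ≤ 2:
  With no function symbols every ground term is a constant, so there are exactly 3 ground terms at every depth bound.
  N_0 = 3
  N_1 = 3
  N_2 = 3
  Explicitly: r, q, p.
So there are 3 ground terms available for substitution.
The clause has 1 distinct variable (y), which appears in the body. In the free term algebra distinct substitutions yield syntactically distinct ground instances.
Number of ground instances = 3.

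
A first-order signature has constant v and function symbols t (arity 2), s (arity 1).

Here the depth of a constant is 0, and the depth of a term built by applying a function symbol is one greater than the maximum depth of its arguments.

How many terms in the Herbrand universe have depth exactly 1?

2

Let N_k = |{terms of depth ≤ k}|. Then N_0 = 1 and N_k = 1 + N_{k-1}^2 + N_{k-1} for k ≥ 1 (one summand per function symbol, arity giving the exponent).
N_0 = 1
N_1 = 1 + 1^2 + 1 = 3
Terms of depth exactly 1: N_1 − N_0 = 3 − 1 = 2.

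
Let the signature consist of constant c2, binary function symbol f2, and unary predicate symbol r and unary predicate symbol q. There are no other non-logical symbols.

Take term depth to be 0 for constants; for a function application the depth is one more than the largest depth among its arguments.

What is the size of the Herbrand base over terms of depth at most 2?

First count ground terms of depth ≤ 2.
If N_k denotes the number of depth-≤k ground terms, the 1 constant gives N_0 = 1, and each function symbol of arity r contributes N_{k-1}^r new terms at level k: N_k = 1 + N_{k-1}^2.
N_0 = 1
N_1 = 1 + 1^2 = 2
N_2 = 1 + 2^2 = 5
Explicitly: c2, f2(c2, c2), f2(c2, f2(c2, c2)), f2(f2(c2, c2), c2), f2(f2(c2, c2), f2(c2, c2)).
So |H| = 5.
Each predicate of arity r yields |H|^r ground atoms (one per choice of an r-tuple from H):
  r: 5;  q: 5
Total ground atoms: 5 + 5 = 10.

10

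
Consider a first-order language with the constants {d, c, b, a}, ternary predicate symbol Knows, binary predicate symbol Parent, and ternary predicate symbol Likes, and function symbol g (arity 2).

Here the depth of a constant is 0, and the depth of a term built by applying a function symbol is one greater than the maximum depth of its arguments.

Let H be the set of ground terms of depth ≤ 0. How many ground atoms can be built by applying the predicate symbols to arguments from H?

First count ground terms of depth ≤ 0.
Count level by level. With function symbols g/2, the terms of depth ≤ k are the 4 constants together with each function applied to depth-≤(k−1) tuples, so N_k = 4 + N_{k-1}^2.
N_0 = 4
So |H| = 4.
Each predicate of arity r yields |H|^r ground atoms (one per choice of an r-tuple from H):
  Knows: 4^3 = 64;  Parent: 4^2 = 16;  Likes: 4^3 = 64
Total ground atoms: 64 + 16 + 64 = 144.

144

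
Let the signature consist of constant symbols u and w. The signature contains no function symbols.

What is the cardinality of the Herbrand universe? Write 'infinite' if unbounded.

There are no function symbols, so every ground term is one of the 2 constants.
The Herbrand universe is {u, w}, which is finite with 2 elements.

2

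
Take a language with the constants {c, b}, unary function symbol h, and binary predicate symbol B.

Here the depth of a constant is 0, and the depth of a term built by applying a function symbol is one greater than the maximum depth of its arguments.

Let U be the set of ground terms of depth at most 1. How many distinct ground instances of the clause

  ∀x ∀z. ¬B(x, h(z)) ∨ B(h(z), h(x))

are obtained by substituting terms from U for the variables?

16

Ground terms of depth ≤ 1:
  Write N_k for the number of ground terms of depth ≤ k. A term of depth ≤ k is either a constant or a function symbol applied to arguments of depth ≤ k−1, so N_k = 2 + N_{k-1}.
  N_0 = 2
  N_1 = 2 + 2 = 4
So there are 4 ground terms available for substitution.
There are 2 variables to instantiate (x, z), each occurring in at least one literal, so different choices give different ground instances.
Number of ground instances = 4^2 = 16.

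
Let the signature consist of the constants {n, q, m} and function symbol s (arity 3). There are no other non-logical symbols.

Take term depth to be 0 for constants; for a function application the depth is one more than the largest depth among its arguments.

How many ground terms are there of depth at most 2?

27003

Let N_k count ground terms of depth at most k. Each non-constant term of depth ≤ k is some function symbol applied to depth-≤(k−1) arguments, giving N_k = 3 + N_{k-1}^3.
N_0 = 3
N_1 = 3 + 3^3 = 30
N_2 = 3 + 30^3 = 27003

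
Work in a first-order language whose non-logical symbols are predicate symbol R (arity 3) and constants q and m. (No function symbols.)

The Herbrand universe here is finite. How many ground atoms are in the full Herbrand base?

With no function symbols, the Herbrand universe is just the 2 constants.
Ground atoms per predicate: R: 2^3 = 8.
Herbrand base size = 8 = 8.

8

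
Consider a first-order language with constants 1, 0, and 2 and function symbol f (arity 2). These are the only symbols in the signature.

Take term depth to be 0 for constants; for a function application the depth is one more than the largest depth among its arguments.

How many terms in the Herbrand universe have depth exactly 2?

Write N_k for the number of ground terms of depth ≤ k. A term of depth ≤ k is either a constant or a function symbol applied to arguments of depth ≤ k−1, so N_k = 3 + N_{k-1}^2.
N_0 = 3
N_1 = 3 + 3^2 = 12
N_2 = 3 + 12^2 = 147
Terms of depth exactly 2: N_2 − N_1 = 147 − 12 = 135.

135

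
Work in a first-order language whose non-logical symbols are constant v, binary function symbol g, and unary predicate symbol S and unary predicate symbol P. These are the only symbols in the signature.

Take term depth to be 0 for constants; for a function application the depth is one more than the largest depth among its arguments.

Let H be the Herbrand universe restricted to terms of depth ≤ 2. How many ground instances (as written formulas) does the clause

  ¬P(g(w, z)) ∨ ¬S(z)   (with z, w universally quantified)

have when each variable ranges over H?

25

Ground terms of depth ≤ 2:
  If N_k denotes the number of depth-≤k ground terms, the 1 constant gives N_0 = 1, and each function symbol of arity r contributes N_{k-1}^r new terms at level k: N_k = 1 + N_{k-1}^2.
  N_0 = 1
  N_1 = 1 + 1^2 = 2
  N_2 = 1 + 2^2 = 5
  Explicitly: v, g(v, v), g(v, g(v, v)), g(g(v, v), v), g(g(v, v), g(v, v)).
So there are 5 ground terms available for substitution.
There are 2 variables to instantiate (z, w), each occurring in at least one literal, so different choices give different ground instances.
Number of ground instances = 5^2 = 25.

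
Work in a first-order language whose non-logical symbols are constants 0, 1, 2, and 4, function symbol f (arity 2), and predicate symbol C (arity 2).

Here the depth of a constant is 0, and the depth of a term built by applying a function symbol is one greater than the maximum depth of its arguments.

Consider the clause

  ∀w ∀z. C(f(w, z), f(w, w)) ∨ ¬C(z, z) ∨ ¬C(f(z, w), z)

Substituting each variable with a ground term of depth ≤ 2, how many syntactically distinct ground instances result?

163216

Ground terms of depth ≤ 2:
  Write N_k for the number of ground terms of depth ≤ k. A term of depth ≤ k is either a constant or a function symbol applied to arguments of depth ≤ k−1, so N_k = 4 + N_{k-1}^2.
  N_0 = 4
  N_1 = 4 + 4^2 = 20
  N_2 = 4 + 20^2 = 404
So there are 404 ground terms available for substitution.
The clause has 2 distinct variables (w, z), each appearing in the body. In the free term algebra distinct substitutions yield syntactically distinct ground instances.
Number of ground instances = 404^2 = 163216.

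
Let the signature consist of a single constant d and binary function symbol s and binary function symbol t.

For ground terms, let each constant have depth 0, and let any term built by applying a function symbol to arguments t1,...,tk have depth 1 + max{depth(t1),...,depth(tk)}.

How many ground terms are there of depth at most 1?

3

Write N_k for the number of ground terms of depth ≤ k. A term of depth ≤ k is either a constant or a function symbol applied to arguments of depth ≤ k−1, so N_k = 1 + N_{k-1}^2 + N_{k-1}^2.
N_0 = 1
N_1 = 1 + 1^2 + 1^2 = 3
Explicitly: d, s(d, d), t(d, d).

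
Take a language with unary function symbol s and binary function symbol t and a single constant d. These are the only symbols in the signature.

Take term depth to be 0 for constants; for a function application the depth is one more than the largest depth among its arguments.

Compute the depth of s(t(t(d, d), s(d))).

3

depth(t(d, d)) = 1 + max(0, 0) = 1
depth(s(d)) = 1 + depth(d) = 1 + 0 = 1
depth(t(t(d, d), s(d))) = 1 + max(1, 1) = 2
depth(s(t(t(d, d), s(d)))) = 1 + depth(t(t(d, d), s(d))) = 1 + 2 = 3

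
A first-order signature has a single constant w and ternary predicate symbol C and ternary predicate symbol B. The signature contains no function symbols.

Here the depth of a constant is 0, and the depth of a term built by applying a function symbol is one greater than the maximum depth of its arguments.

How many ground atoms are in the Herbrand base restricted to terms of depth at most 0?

2

First count ground terms of depth ≤ 0.
With no function symbols every ground term is a constant, so there is exactly 1 ground term at every depth bound.
N_0 = 1
Explicitly: w.
So |H| = 1.
For each predicate symbol, the number of ground atoms is |H| raised to its arity; summing:
  C: 1^3 = 1;  B: 1^3 = 1
Total ground atoms: 1 + 1 = 2.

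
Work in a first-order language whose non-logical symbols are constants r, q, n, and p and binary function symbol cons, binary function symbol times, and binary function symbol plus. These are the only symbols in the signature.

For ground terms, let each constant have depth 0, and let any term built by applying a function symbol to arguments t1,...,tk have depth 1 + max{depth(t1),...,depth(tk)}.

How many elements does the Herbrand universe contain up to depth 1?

52

Let N_k = |{terms of depth ≤ k}|. Then N_0 = 4 and N_k = 4 + N_{k-1}^2 + N_{k-1}^2 + N_{k-1}^2 for k ≥ 1 (one summand per function symbol, arity giving the exponent).
N_0 = 4
N_1 = 4 + 4^2 + 4^2 + 4^2 = 52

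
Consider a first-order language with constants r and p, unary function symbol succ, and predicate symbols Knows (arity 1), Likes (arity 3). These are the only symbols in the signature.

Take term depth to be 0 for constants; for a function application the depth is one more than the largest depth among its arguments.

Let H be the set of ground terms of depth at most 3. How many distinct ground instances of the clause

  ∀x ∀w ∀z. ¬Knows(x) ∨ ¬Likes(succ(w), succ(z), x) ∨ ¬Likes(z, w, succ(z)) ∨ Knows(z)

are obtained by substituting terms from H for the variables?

512

Ground terms of depth ≤ 3:
  If N_k denotes the number of depth-≤k ground terms, the 2 constants give N_0 = 2, and each function symbol of arity r contributes N_{k-1}^r new terms at level k: N_k = 2 + N_{k-1}.
  N_0 = 2
  N_1 = 2 + 2 = 4
  N_2 = 2 + 4 = 6
  N_3 = 2 + 6 = 8
  Explicitly: r, p, succ(r), succ(p), succ(succ(r)), succ(succ(p)), succ(succ(succ(r))), succ(succ(succ(p))).
So there are 8 ground terms available for substitution.
Each of x, w, z ranges independently over the available ground terms, and distinct assignments produce distinct instances.
Number of ground instances = 8^3 = 512.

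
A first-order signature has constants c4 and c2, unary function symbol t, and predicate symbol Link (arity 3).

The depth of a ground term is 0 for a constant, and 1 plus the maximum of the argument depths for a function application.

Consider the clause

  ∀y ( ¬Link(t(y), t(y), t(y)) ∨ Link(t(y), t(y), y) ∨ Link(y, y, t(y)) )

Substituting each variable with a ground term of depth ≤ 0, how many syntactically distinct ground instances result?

2

Ground terms of depth ≤ 0:
  Let N_k = |{terms of depth ≤ k}|. Then N_0 = 2 and N_k = 2 + N_{k-1} for k ≥ 1 (one summand per function symbol, arity giving the exponent).
  N_0 = 2
  Explicitly: c4, c2.
So there are 2 ground terms available for substitution.
The clause has 1 distinct variable (y), which appears in the body. In the free term algebra distinct substitutions yield syntactically distinct ground instances.
Number of ground instances = 2.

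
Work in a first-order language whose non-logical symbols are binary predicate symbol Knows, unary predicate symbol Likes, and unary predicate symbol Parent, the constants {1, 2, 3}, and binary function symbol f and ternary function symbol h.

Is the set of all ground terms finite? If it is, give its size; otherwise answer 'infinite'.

The signature has at least one function symbol (f, arity 2) and at least one constant (1).
Iterating f gives infinitely many distinct ground terms: 1, f(1, 1), f(f(1, 1), f(1, 1)), ...
So the Herbrand universe is infinite.

infinite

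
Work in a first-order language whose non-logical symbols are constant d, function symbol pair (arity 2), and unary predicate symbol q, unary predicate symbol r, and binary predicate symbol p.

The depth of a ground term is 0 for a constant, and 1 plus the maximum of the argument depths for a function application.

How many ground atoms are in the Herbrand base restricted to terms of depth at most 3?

First count ground terms of depth ≤ 3.
Let N_k = |{terms of depth ≤ k}|. Then N_0 = 1 and N_k = 1 + N_{k-1}^2 for k ≥ 1 (one summand per function symbol, arity giving the exponent).
N_0 = 1
N_1 = 1 + 1^2 = 2
N_2 = 1 + 2^2 = 5
N_3 = 1 + 5^2 = 26
So |H| = 26.
For each predicate symbol, the number of ground atoms is |H| raised to its arity; summing:
  q: 26;  r: 26;  p: 26^2 = 676
Total ground atoms: 26 + 26 + 676 = 728.

728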